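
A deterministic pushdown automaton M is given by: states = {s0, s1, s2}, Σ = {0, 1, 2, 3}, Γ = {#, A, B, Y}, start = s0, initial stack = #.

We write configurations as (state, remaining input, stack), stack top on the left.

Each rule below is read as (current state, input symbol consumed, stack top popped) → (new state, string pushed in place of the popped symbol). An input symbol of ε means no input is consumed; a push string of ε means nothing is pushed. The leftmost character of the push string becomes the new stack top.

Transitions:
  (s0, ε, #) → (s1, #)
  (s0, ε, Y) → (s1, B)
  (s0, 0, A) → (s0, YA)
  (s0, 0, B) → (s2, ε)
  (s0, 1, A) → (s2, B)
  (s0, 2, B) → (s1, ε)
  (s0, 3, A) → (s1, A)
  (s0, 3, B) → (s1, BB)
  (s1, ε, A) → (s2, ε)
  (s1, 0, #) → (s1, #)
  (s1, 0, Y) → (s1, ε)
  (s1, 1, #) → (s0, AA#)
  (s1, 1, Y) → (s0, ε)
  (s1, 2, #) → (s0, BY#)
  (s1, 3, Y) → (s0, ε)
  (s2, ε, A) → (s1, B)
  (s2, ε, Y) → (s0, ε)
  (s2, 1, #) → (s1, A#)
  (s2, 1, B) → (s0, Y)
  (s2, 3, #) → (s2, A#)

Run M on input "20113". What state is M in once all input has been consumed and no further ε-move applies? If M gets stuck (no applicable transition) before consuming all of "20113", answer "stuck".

stuck

(s0, 20113, #)
  ε-move, top #: go to s1, push # → (s1, 20113, #)
  read 2, top #: go to s0, push BY# → (s0, 0113, BY#)
  read 0, top B: go to s2, push ε → (s2, 113, Y#)
  ε-move, top Y: go to s0, push ε → (s0, 113, #)
  ε-move, top #: go to s1, push # → (s1, 113, #)
  read 1, top #: go to s0, push AA# → (s0, 13, AA#)
  read 1, top A: go to s2, push B → (s2, 3, BA#)
No transition for (s2, 3, top B); M blocks with input 3 remaining.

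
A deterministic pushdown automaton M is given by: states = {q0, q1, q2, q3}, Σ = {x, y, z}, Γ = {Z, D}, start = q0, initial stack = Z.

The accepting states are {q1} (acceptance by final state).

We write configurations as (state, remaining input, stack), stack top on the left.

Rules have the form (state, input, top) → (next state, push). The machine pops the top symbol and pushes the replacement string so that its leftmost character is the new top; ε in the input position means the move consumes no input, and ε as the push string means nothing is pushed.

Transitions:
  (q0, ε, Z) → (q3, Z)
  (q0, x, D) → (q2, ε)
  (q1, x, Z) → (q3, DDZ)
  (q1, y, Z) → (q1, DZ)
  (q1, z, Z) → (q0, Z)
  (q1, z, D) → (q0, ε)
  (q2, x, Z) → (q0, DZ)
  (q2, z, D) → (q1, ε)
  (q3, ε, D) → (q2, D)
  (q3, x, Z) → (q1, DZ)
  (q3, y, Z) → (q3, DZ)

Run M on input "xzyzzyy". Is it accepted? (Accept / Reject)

Reject

(q0, xzyzzyy, Z) ⊢ (q3, xzyzzyy, Z) ⊢ (q1, zyzzyy, DZ) ⊢ (q0, yzzyy, Z) ⊢ (q3, yzzyy, Z) ⊢ (q3, zzyy, DZ) ⊢ (q2, zzyy, DZ) ⊢ (q1, zyy, Z) ⊢ (q0, yy, Z) ⊢ (q3, yy, Z) ⊢ (q3, y, DZ) ⊢ (q2, y, DZ)
No transition applies at (q2, y, DZ); input not fully consumed.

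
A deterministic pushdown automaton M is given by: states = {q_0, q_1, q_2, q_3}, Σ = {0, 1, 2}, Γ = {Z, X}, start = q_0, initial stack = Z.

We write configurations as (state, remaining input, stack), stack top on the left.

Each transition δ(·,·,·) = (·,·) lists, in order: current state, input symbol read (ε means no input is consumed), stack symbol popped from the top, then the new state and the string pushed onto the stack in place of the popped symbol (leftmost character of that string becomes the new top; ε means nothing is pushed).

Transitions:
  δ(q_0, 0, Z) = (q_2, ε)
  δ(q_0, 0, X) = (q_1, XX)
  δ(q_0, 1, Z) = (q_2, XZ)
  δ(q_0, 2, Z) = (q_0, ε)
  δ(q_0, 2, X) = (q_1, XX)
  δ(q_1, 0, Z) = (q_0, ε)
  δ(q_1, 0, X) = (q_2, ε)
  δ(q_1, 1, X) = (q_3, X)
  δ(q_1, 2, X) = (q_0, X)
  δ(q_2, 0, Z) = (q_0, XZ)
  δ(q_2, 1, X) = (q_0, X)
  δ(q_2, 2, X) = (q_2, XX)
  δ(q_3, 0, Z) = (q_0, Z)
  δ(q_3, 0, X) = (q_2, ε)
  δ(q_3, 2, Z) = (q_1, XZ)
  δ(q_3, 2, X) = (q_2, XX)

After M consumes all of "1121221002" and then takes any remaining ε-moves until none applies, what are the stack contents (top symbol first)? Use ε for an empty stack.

XXXXXZ

(q_0, 1121221002, Z) ⊢ (q_2, 121221002, XZ) ⊢ (q_0, 21221002, XZ) ⊢ (q_1, 1221002, XXZ) ⊢ (q_3, 221002, XXZ) ⊢ (q_2, 21002, XXXZ) ⊢ (q_2, 1002, XXXXZ) ⊢ (q_0, 002, XXXXZ) ⊢ (q_1, 02, XXXXXZ) ⊢ (q_2, 2, XXXXZ) ⊢ (q_2, ε, XXXXXZ)
All input consumed in state q_2 with stack XXXXXZ.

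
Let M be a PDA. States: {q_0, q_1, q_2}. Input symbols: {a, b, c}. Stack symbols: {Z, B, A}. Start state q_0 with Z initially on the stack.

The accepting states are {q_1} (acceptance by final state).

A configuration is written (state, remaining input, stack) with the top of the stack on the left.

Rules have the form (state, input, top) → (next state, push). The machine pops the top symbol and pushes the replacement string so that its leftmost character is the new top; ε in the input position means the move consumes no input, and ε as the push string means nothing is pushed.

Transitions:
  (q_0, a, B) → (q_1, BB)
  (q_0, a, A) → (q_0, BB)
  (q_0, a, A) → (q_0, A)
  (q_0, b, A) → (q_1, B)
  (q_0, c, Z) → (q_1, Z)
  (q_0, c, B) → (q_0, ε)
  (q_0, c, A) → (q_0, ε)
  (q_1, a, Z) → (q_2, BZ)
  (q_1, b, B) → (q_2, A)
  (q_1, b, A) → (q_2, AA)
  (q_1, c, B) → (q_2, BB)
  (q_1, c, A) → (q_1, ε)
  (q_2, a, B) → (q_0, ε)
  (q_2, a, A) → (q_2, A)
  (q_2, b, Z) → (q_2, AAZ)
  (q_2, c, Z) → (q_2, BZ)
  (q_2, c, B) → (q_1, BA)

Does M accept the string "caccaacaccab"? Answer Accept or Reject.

One accepting computation: (q_0, caccaacaccab, Z) ⊢ (q_1, accaacaccab, Z) ⊢ (q_2, ccaacaccab, BZ) ⊢ (q_1, caacaccab, BAZ) ⊢ (q_2, aacaccab, BBAZ) ⊢ (q_0, acaccab, BAZ) ⊢ (q_1, caccab, BBAZ) ⊢ (q_2, accab, BBBAZ) ⊢ (q_0, ccab, BBAZ) ⊢ (q_0, cab, BAZ) ⊢ (q_0, ab, AZ) ⊢ (q_0, b, AZ) ⊢ (q_1, ε, BZ)
All input consumed and state q_1 ∈ F.

Accept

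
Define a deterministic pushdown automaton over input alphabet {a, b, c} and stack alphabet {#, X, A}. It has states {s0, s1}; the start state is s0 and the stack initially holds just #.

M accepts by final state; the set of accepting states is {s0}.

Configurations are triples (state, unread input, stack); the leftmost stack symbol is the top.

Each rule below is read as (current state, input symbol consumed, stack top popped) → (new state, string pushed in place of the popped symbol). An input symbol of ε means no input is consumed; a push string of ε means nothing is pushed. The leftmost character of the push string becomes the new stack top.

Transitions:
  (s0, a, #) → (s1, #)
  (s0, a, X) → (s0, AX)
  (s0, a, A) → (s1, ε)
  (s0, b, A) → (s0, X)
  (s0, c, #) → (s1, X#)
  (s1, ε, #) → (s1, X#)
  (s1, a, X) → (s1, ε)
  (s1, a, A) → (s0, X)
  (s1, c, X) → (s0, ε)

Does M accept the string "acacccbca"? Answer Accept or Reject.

(s0, acacccbca, #) ⊢ (s1, cacccbca, #) ⊢ (s1, cacccbca, X#) ⊢ (s0, acccbca, #) ⊢ (s1, cccbca, #) ⊢ (s1, cccbca, X#) ⊢ (s0, ccbca, #) ⊢ (s1, cbca, X#) ⊢ (s0, bca, #)
No transition applies at (s0, bca, #); input not fully consumed.

Reject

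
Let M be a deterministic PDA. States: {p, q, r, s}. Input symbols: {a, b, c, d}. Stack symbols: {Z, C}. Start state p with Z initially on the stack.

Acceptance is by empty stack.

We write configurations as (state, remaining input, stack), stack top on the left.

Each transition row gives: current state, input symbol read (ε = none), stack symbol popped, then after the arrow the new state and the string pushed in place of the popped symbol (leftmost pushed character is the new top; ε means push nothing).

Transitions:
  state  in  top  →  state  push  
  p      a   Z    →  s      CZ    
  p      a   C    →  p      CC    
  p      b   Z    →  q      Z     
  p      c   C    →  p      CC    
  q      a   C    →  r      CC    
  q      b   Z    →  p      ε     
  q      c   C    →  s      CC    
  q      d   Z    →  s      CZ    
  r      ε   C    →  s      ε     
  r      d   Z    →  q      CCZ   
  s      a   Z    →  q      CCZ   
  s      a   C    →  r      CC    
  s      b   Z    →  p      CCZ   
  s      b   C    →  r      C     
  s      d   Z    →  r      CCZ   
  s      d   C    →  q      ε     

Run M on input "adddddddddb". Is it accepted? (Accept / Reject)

Accept

(p, adddddddddb, Z)
  read a, top Z: go to s, push CZ → (s, dddddddddb, CZ)
  read d, top C: go to q, push ε → (q, ddddddddb, Z)
  read d, top Z: go to s, push CZ → (s, dddddddb, CZ)
  read d, top C: go to q, push ε → (q, ddddddb, Z)
  read d, top Z: go to s, push CZ → (s, dddddb, CZ)
  read d, top C: go to q, push ε → (q, ddddb, Z)
  read d, top Z: go to s, push CZ → (s, dddb, CZ)
  read d, top C: go to q, push ε → (q, ddb, Z)
  read d, top Z: go to s, push CZ → (s, db, CZ)
  read d, top C: go to q, push ε → (q, b, Z)
  read b, top Z: go to p, push ε → (p, ε, ε)
All input consumed and the stack is empty.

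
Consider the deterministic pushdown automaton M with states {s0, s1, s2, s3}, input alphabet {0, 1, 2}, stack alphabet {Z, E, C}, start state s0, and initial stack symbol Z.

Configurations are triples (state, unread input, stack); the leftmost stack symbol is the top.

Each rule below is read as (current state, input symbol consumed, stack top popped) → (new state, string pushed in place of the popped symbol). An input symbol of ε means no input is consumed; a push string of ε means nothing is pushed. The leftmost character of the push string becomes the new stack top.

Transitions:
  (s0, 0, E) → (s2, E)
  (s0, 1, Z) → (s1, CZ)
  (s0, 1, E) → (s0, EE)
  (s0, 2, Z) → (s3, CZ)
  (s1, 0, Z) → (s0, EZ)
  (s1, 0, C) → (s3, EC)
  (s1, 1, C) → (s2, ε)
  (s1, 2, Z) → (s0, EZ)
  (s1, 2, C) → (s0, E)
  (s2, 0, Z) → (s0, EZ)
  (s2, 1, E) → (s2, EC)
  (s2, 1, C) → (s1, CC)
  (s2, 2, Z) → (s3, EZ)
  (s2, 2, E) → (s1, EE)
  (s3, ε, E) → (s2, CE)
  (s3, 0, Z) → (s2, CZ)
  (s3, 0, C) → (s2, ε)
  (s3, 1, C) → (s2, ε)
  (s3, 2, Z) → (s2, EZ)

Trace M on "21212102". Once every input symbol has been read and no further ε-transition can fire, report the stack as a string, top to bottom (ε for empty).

(s0, 21212102, Z) ⊢ (s3, 1212102, CZ) ⊢ (s2, 212102, Z) ⊢ (s3, 12102, EZ) ⊢ (s2, 12102, CEZ) ⊢ (s1, 2102, CCEZ) ⊢ (s0, 102, ECEZ) ⊢ (s0, 02, EECEZ) ⊢ (s2, 2, EECEZ) ⊢ (s1, ε, EEECEZ)
All input consumed in state s1 with stack EEECEZ.

EEECEZ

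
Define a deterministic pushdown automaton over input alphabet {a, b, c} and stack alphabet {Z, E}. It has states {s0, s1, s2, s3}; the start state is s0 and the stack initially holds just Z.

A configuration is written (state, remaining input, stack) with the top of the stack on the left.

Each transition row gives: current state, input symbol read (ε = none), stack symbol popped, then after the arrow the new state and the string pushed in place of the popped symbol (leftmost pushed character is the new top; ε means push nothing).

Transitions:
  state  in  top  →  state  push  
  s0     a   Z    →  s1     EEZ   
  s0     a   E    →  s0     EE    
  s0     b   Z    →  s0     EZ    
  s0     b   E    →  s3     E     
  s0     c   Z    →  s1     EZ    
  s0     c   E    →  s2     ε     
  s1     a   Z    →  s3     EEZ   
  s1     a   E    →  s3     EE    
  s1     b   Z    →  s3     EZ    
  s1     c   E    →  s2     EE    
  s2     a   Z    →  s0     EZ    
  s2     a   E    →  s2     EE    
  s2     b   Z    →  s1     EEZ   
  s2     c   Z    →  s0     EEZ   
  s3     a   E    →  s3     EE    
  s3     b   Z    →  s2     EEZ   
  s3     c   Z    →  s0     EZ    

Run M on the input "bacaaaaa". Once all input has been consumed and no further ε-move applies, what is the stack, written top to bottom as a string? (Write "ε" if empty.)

EEEEEEZ

(s0, bacaaaaa, Z)
  read b, top Z: go to s0, push EZ → (s0, acaaaaa, EZ)
  read a, top E: go to s0, push EE → (s0, caaaaa, EEZ)
  read c, top E: go to s2, push ε → (s2, aaaaa, EZ)
  read a, top E: go to s2, push EE → (s2, aaaa, EEZ)
  read a, top E: go to s2, push EE → (s2, aaa, EEEZ)
  read a, top E: go to s2, push EE → (s2, aa, EEEEZ)
  read a, top E: go to s2, push EE → (s2, a, EEEEEZ)
  read a, top E: go to s2, push EE → (s2, ε, EEEEEEZ)
All input consumed in state s2 with stack EEEEEEZ.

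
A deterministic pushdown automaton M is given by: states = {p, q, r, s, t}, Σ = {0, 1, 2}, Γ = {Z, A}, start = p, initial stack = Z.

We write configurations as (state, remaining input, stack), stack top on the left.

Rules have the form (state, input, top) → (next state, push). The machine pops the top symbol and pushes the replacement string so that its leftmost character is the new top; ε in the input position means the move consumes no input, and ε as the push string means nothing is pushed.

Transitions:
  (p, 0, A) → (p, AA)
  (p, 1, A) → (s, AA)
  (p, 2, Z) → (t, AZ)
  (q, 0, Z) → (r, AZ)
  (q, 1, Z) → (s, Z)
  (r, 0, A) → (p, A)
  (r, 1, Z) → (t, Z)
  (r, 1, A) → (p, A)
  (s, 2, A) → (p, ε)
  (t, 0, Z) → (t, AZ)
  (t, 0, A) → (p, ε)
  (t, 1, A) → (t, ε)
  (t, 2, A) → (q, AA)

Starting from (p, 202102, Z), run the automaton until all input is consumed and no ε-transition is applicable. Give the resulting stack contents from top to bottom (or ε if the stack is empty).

AAZ

(p, 202102, Z)
  read 2, top Z: go to t, push AZ → (t, 02102, AZ)
  read 0, top A: go to p, push ε → (p, 2102, Z)
  read 2, top Z: go to t, push AZ → (t, 102, AZ)
  read 1, top A: go to t, push ε → (t, 02, Z)
  read 0, top Z: go to t, push AZ → (t, 2, AZ)
  read 2, top A: go to q, push AA → (q, ε, AAZ)
All input consumed in state q with stack AAZ.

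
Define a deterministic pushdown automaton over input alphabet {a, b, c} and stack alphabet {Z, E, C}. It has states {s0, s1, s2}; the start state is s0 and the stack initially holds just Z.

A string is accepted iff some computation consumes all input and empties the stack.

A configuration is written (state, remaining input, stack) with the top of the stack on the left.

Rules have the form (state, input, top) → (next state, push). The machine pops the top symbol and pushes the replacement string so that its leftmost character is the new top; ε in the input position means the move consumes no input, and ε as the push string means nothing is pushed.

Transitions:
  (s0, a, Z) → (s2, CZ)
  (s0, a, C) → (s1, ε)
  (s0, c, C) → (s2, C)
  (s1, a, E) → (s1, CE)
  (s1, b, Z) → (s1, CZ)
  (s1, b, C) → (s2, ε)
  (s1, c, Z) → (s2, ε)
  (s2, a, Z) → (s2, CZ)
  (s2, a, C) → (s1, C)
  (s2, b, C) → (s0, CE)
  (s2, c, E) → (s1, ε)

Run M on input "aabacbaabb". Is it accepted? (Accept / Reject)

(s0, aabacbaabb, Z)
  read a, top Z: go to s2, push CZ → (s2, abacbaabb, CZ)
  read a, top C: go to s1, push C → (s1, bacbaabb, CZ)
  read b, top C: go to s2, push ε → (s2, acbaabb, Z)
  read a, top Z: go to s2, push CZ → (s2, cbaabb, CZ)
No transition applies at (s2, cbaabb, CZ); input not fully consumed.

Reject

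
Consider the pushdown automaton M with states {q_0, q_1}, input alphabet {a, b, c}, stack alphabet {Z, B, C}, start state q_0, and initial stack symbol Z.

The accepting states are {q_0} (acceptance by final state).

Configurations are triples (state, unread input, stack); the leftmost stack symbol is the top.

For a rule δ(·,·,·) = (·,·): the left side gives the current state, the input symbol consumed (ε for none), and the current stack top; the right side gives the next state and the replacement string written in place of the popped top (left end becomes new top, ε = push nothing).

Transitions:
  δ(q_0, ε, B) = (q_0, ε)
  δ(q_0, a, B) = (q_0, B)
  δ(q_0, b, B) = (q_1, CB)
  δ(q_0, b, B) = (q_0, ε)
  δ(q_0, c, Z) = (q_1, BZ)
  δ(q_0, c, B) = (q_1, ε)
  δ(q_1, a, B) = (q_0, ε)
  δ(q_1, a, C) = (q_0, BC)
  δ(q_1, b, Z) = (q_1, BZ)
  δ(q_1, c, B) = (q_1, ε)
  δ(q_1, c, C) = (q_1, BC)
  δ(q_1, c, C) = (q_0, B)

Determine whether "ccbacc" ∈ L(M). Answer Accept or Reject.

No computation consumes all input and reaches a final state.

Reject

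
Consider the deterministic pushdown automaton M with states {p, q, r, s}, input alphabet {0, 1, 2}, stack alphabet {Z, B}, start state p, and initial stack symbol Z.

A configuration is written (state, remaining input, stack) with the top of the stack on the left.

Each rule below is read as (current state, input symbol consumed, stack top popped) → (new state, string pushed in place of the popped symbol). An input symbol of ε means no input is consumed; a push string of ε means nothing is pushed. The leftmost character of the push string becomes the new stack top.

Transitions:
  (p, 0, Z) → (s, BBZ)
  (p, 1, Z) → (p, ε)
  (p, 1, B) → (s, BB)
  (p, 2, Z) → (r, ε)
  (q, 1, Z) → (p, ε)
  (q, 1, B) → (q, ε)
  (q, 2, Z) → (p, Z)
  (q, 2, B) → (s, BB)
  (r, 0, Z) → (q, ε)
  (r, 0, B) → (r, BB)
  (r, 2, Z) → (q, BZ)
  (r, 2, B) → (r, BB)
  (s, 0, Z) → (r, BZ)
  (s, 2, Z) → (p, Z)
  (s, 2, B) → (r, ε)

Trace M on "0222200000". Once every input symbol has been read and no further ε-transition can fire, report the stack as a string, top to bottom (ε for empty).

(p, 0222200000, Z)
  read 0, top Z: go to s, push BBZ → (s, 222200000, BBZ)
  read 2, top B: go to r, push ε → (r, 22200000, BZ)
  read 2, top B: go to r, push BB → (r, 2200000, BBZ)
  read 2, top B: go to r, push BB → (r, 200000, BBBZ)
  read 2, top B: go to r, push BB → (r, 00000, BBBBZ)
  read 0, top B: go to r, push BB → (r, 0000, BBBBBZ)
  read 0, top B: go to r, push BB → (r, 000, BBBBBBZ)
  read 0, top B: go to r, push BB → (r, 00, BBBBBBBZ)
  read 0, top B: go to r, push BB → (r, 0, BBBBBBBBZ)
  read 0, top B: go to r, push BB → (r, ε, BBBBBBBBBZ)
All input consumed in state r with stack BBBBBBBBBZ.

BBBBBBBBBZ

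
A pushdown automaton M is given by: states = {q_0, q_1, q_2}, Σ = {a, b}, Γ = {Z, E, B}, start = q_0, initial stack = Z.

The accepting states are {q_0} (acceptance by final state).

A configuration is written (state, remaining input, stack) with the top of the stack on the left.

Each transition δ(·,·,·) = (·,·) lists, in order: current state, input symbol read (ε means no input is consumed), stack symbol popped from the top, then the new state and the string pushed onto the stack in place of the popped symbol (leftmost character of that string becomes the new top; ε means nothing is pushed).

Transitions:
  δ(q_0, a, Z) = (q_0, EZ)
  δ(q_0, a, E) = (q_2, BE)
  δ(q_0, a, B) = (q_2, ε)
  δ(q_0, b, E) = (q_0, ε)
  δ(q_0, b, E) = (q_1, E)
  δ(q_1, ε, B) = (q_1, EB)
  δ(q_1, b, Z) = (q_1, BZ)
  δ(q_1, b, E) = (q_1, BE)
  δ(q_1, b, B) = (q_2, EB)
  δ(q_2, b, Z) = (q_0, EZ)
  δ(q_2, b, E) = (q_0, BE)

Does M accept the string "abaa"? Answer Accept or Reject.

No computation consumes all input and reaches a final state.

Reject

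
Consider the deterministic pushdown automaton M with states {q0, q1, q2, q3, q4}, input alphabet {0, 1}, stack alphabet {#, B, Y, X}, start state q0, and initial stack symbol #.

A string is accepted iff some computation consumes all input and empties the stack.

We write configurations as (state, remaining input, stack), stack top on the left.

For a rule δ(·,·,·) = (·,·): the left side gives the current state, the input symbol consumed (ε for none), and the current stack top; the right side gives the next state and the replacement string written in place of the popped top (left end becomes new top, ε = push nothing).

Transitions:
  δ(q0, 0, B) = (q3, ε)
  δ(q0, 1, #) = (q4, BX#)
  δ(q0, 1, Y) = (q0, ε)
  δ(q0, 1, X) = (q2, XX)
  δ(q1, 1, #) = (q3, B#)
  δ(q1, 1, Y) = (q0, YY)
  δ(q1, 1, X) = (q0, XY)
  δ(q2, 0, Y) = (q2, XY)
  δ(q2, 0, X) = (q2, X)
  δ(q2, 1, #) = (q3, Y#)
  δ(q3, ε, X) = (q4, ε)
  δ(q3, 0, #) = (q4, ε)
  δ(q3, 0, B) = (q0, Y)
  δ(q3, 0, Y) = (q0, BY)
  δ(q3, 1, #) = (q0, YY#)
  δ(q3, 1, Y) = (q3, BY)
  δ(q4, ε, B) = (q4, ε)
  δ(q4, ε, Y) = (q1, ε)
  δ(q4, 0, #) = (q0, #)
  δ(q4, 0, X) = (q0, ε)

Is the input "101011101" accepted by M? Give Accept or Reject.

Reject

(q0, 101011101, #)
  read 1, top #: go to q4, push BX# → (q4, 01011101, BX#)
  ε-move, top B: go to q4, push ε → (q4, 01011101, X#)
  read 0, top X: go to q0, push ε → (q0, 1011101, #)
  read 1, top #: go to q4, push BX# → (q4, 011101, BX#)
  ε-move, top B: go to q4, push ε → (q4, 011101, X#)
  read 0, top X: go to q0, push ε → (q0, 11101, #)
  read 1, top #: go to q4, push BX# → (q4, 1101, BX#)
  ε-move, top B: go to q4, push ε → (q4, 1101, X#)
No transition applies at (q4, 1101, X#); input not fully consumed.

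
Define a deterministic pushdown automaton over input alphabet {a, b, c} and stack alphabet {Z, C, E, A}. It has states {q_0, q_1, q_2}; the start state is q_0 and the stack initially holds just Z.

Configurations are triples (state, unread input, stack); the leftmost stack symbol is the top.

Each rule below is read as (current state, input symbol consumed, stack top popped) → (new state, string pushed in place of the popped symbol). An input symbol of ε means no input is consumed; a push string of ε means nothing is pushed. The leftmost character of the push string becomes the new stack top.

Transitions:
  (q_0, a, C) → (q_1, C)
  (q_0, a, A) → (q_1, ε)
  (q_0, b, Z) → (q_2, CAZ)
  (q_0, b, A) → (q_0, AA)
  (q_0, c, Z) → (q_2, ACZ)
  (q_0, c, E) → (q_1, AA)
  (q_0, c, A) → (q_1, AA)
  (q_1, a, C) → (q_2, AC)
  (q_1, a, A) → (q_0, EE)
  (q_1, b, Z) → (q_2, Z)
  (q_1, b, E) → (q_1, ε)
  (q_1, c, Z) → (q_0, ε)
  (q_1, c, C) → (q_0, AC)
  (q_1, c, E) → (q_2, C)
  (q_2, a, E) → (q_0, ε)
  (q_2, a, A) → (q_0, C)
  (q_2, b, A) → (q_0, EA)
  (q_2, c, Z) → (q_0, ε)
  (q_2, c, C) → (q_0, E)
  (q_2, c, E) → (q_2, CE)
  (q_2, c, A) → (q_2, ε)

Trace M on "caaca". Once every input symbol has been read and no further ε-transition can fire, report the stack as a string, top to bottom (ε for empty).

CCZ

(q_0, caaca, Z)
  read c, top Z: go to q_2, push ACZ → (q_2, aaca, ACZ)
  read a, top A: go to q_0, push C → (q_0, aca, CCZ)
  read a, top C: go to q_1, push C → (q_1, ca, CCZ)
  read c, top C: go to q_0, push AC → (q_0, a, ACCZ)
  read a, top A: go to q_1, push ε → (q_1, ε, CCZ)
All input consumed in state q_1 with stack CCZ.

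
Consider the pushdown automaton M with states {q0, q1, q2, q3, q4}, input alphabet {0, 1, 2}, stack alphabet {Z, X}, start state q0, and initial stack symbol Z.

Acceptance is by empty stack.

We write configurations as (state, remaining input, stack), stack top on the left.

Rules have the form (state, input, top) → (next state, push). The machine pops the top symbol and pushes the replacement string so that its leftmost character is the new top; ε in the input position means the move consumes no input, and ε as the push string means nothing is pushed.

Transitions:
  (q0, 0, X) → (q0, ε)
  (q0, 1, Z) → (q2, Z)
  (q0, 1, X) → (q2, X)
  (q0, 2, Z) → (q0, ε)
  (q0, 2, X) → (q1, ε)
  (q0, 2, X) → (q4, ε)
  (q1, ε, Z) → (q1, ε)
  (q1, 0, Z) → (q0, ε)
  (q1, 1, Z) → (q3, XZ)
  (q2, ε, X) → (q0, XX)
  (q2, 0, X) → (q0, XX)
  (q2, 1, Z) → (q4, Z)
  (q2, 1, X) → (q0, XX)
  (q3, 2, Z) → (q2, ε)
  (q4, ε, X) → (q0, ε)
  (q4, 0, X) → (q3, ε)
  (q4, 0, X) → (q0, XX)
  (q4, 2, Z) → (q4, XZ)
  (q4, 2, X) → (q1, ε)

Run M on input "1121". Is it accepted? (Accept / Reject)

No computation consumes all input and empties the stack.

Reject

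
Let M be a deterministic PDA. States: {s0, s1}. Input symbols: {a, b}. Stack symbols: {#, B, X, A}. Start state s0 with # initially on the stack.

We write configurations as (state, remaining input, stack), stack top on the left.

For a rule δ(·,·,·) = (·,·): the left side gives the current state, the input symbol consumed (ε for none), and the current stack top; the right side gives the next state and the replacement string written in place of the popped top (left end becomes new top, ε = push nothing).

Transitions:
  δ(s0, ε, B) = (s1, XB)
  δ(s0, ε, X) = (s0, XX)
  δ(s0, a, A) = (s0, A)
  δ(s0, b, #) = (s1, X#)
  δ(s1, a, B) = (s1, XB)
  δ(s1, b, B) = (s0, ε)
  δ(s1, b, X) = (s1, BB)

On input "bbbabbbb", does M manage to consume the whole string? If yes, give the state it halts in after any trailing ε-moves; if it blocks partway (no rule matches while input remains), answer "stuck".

(s0, bbbabbbb, #) ⊢ (s1, bbabbbb, X#) ⊢ (s1, babbbb, BB#) ⊢ (s0, abbbb, B#) ⊢ (s1, abbbb, XB#)
No transition for (s1, a, top X); M blocks with input abbbb remaining.

stuck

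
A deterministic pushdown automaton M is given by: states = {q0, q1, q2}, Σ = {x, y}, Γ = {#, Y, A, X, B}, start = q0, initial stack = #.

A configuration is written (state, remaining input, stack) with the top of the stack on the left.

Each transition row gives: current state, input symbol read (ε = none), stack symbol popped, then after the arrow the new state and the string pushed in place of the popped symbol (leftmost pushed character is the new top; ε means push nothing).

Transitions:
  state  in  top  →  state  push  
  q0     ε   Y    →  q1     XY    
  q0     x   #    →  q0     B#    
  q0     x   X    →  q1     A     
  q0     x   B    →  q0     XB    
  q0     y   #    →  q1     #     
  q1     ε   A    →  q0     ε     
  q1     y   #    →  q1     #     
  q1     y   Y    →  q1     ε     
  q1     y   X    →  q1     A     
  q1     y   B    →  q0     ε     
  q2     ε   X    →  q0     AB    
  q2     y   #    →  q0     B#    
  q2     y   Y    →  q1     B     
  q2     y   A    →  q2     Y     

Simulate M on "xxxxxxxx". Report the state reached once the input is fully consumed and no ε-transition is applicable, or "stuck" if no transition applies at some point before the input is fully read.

(q0, xxxxxxxx, #) ⊢ (q0, xxxxxxx, B#) ⊢ (q0, xxxxxx, XB#) ⊢ (q1, xxxxx, AB#) ⊢ (q0, xxxxx, B#) ⊢ (q0, xxxx, XB#) ⊢ (q1, xxx, AB#) ⊢ (q0, xxx, B#) ⊢ (q0, xx, XB#) ⊢ (q1, x, AB#) ⊢ (q0, x, B#) ⊢ (q0, ε, XB#)
All input consumed; M is in state q0.

q0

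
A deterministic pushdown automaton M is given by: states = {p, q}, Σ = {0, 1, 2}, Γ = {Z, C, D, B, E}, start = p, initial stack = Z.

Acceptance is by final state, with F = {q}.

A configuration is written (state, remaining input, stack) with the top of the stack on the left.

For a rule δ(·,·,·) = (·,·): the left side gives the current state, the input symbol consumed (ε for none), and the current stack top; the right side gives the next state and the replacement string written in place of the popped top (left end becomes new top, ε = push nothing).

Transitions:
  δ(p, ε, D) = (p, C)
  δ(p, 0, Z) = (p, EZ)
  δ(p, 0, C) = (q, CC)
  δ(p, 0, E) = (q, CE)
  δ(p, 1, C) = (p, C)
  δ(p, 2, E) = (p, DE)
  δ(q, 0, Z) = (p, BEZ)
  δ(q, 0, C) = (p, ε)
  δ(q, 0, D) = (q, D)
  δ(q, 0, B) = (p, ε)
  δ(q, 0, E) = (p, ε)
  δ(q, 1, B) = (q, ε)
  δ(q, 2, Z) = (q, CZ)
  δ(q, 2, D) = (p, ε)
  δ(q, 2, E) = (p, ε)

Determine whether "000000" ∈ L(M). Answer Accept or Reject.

(p, 000000, Z) ⊢ (p, 00000, EZ) ⊢ (q, 0000, CEZ) ⊢ (p, 000, EZ) ⊢ (q, 00, CEZ) ⊢ (p, 0, EZ) ⊢ (q, ε, CEZ)
All input consumed; state q ∈ F.

Accept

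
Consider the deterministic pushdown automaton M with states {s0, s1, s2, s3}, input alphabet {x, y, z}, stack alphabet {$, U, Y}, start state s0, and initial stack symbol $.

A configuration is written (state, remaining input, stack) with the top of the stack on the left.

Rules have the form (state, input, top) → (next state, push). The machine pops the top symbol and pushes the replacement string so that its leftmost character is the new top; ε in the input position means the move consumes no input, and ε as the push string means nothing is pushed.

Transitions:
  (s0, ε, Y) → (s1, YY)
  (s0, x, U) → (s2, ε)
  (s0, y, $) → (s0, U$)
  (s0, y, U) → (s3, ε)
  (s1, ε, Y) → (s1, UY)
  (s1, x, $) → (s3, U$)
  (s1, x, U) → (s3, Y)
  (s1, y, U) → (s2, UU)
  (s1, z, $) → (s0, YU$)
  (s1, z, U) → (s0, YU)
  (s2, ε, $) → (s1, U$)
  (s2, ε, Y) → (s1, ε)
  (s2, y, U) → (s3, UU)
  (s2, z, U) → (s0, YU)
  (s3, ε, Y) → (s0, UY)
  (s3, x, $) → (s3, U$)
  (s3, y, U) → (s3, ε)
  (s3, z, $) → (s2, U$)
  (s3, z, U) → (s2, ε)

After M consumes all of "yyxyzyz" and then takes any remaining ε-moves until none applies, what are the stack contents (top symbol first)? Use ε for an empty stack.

(s0, yyxyzyz, $) ⊢ (s0, yxyzyz, U$) ⊢ (s3, xyzyz, $) ⊢ (s3, yzyz, U$) ⊢ (s3, zyz, $) ⊢ (s2, yz, U$) ⊢ (s3, z, UU$) ⊢ (s2, ε, U$)
All input consumed in state s2 with stack U$.

U$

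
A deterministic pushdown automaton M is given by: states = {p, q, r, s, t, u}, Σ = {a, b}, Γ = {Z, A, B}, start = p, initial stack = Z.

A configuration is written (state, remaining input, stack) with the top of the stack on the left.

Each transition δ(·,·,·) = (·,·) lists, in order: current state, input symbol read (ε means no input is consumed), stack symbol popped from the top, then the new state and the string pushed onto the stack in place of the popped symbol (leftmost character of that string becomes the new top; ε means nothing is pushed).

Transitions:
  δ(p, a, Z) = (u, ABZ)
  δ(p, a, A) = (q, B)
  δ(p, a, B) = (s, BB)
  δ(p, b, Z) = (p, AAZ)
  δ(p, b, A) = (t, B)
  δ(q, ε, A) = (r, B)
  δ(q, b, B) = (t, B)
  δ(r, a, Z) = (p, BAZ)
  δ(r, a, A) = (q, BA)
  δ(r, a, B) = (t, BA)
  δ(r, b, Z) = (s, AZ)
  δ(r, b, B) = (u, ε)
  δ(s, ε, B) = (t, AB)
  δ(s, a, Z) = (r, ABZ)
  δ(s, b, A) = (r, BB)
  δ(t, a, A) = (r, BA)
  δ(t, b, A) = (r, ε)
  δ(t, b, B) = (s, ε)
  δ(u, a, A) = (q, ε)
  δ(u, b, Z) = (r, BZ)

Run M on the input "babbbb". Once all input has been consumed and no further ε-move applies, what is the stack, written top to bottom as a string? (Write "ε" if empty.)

(p, babbbb, Z)
  read b, top Z: go to p, push AAZ → (p, abbbb, AAZ)
  read a, top A: go to q, push B → (q, bbbb, BAZ)
  read b, top B: go to t, push B → (t, bbb, BAZ)
  read b, top B: go to s, push ε → (s, bb, AZ)
  read b, top A: go to r, push BB → (r, b, BBZ)
  read b, top B: go to u, push ε → (u, ε, BZ)
All input consumed in state u with stack BZ.

BZ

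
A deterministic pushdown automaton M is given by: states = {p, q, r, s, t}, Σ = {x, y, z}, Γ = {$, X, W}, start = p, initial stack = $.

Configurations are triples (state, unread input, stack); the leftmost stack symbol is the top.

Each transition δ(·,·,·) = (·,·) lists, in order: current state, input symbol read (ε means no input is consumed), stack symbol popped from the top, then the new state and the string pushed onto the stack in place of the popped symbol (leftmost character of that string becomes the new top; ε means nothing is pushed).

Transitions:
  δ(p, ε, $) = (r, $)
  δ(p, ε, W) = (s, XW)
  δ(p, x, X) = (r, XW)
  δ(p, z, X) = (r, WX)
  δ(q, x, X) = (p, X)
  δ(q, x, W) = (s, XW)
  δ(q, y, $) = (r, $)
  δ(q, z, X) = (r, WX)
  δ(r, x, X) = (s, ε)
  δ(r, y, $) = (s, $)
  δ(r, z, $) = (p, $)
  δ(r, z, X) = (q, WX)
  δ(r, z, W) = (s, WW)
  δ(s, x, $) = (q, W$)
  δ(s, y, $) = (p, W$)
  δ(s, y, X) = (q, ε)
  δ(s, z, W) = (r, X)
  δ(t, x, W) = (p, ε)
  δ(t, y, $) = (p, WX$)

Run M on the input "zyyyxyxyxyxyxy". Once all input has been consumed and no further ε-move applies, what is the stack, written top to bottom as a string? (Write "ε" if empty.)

W$

(p, zyyyxyxyxyxyxy, $)
  ε-move, top $: go to r, push $ → (r, zyyyxyxyxyxyxy, $)
  read z, top $: go to p, push $ → (p, yyyxyxyxyxyxy, $)
  ε-move, top $: go to r, push $ → (r, yyyxyxyxyxyxy, $)
  read y, top $: go to s, push $ → (s, yyxyxyxyxyxy, $)
  read y, top $: go to p, push W$ → (p, yxyxyxyxyxy, W$)
  ε-move, top W: go to s, push XW → (s, yxyxyxyxyxy, XW$)
  read y, top X: go to q, push ε → (q, xyxyxyxyxy, W$)
  read x, top W: go to s, push XW → (s, yxyxyxyxy, XW$)
  read y, top X: go to q, push ε → (q, xyxyxyxy, W$)
  read x, top W: go to s, push XW → (s, yxyxyxy, XW$)
  read y, top X: go to q, push ε → (q, xyxyxy, W$)
  read x, top W: go to s, push XW → (s, yxyxy, XW$)
  read y, top X: go to q, push ε → (q, xyxy, W$)
  read x, top W: go to s, push XW → (s, yxy, XW$)
  read y, top X: go to q, push ε → (q, xy, W$)
  read x, top W: go to s, push XW → (s, y, XW$)
  read y, top X: go to q, push ε → (q, ε, W$)
All input consumed in state q with stack W$.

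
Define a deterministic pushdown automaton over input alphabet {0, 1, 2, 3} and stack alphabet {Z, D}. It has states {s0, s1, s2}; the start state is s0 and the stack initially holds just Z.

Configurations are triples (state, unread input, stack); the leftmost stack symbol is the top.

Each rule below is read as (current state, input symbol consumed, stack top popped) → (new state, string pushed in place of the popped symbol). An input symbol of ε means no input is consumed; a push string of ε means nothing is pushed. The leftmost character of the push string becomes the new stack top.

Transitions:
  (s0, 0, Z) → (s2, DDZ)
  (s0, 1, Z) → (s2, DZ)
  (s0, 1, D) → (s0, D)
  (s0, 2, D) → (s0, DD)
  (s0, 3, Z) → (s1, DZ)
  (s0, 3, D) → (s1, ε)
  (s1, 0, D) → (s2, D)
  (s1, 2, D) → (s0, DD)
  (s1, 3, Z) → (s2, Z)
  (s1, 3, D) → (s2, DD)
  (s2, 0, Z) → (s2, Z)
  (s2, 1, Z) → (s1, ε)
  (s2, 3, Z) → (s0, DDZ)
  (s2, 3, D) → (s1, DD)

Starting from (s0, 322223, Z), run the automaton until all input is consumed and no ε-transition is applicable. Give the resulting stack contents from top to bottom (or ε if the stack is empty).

(s0, 322223, Z) ⊢ (s1, 22223, DZ) ⊢ (s0, 2223, DDZ) ⊢ (s0, 223, DDDZ) ⊢ (s0, 23, DDDDZ) ⊢ (s0, 3, DDDDDZ) ⊢ (s1, ε, DDDDZ)
All input consumed in state s1 with stack DDDDZ.

DDDDZ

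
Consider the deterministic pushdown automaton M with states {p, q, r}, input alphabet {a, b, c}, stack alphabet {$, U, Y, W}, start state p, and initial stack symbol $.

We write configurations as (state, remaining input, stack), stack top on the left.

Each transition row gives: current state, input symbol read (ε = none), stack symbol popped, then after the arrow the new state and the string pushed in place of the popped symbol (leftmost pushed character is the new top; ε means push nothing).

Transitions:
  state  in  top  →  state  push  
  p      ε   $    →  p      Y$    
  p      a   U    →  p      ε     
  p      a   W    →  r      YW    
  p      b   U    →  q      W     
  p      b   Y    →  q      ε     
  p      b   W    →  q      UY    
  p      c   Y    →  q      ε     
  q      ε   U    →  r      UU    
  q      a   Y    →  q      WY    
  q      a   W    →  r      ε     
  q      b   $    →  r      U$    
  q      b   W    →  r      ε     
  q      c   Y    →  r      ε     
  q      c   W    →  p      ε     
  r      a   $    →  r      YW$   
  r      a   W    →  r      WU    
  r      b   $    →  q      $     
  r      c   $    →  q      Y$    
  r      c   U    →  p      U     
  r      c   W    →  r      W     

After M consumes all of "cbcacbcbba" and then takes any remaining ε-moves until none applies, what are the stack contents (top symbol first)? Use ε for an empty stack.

YW$

(p, cbcacbcbba, $)
  ε-move, top $: go to p, push Y$ → (p, cbcacbcbba, Y$)
  read c, top Y: go to q, push ε → (q, bcacbcbba, $)
  read b, top $: go to r, push U$ → (r, cacbcbba, U$)
  read c, top U: go to p, push U → (p, acbcbba, U$)
  read a, top U: go to p, push ε → (p, cbcbba, $)
  ε-move, top $: go to p, push Y$ → (p, cbcbba, Y$)
  read c, top Y: go to q, push ε → (q, bcbba, $)
  read b, top $: go to r, push U$ → (r, cbba, U$)
  read c, top U: go to p, push U → (p, bba, U$)
  read b, top U: go to q, push W → (q, ba, W$)
  read b, top W: go to r, push ε → (r, a, $)
  read a, top $: go to r, push YW$ → (r, ε, YW$)
All input consumed in state r with stack YW$.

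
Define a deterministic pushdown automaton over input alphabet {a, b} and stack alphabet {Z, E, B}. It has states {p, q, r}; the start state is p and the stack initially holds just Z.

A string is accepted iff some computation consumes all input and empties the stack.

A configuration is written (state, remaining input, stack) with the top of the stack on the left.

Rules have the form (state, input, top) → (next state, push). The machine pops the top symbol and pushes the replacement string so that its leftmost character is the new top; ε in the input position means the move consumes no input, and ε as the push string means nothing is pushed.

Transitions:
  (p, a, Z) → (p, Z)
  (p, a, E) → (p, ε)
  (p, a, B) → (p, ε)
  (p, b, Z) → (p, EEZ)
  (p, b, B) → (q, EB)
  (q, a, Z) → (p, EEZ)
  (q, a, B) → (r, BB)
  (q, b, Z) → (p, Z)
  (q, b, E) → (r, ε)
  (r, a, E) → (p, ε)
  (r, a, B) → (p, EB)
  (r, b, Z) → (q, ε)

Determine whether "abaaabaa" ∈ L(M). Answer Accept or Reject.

(p, abaaabaa, Z) ⊢ (p, baaabaa, Z) ⊢ (p, aaabaa, EEZ) ⊢ (p, aabaa, EZ) ⊢ (p, abaa, Z) ⊢ (p, baa, Z) ⊢ (p, aa, EEZ) ⊢ (p, a, EZ) ⊢ (p, ε, Z)
All input consumed; stack is Z, not empty, and no further ε-move applies.

Reject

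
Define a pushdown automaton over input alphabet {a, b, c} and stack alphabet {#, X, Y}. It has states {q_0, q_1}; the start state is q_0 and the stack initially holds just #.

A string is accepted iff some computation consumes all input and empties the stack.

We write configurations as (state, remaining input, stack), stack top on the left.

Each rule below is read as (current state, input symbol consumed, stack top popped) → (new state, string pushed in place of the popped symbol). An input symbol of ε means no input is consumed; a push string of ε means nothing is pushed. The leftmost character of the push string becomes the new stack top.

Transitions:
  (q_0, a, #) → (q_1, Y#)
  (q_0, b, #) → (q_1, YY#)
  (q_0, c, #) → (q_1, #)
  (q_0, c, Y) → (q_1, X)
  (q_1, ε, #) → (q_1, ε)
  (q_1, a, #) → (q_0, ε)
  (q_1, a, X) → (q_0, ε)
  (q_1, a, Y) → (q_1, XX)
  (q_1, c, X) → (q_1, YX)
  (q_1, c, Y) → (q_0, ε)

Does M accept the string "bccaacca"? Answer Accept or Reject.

One accepting computation: (q_0, bccaacca, #) ⊢ (q_1, ccaacca, YY#) ⊢ (q_0, caacca, Y#) ⊢ (q_1, aacca, X#) ⊢ (q_0, acca, #) ⊢ (q_1, cca, Y#) ⊢ (q_0, ca, #) ⊢ (q_1, a, #) ⊢ (q_0, ε, ε)
All input consumed and the stack is empty.

Accept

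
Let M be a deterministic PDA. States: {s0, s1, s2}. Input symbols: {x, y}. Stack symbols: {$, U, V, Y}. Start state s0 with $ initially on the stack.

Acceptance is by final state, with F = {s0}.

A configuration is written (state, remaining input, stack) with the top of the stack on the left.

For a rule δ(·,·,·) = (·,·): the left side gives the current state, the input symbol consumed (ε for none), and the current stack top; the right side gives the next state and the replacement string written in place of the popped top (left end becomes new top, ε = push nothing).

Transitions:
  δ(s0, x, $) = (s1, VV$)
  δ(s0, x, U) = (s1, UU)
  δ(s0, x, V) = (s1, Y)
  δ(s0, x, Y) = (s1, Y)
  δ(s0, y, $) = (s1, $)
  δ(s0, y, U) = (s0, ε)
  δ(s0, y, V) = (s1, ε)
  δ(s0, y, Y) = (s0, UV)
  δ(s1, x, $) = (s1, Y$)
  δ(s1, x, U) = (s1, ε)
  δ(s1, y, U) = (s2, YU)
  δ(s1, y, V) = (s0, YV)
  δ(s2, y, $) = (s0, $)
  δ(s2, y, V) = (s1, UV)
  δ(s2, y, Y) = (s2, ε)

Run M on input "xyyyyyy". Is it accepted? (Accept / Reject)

(s0, xyyyyyy, $)
  read x, top $: go to s1, push VV$ → (s1, yyyyyy, VV$)
  read y, top V: go to s0, push YV → (s0, yyyyy, YVV$)
  read y, top Y: go to s0, push UV → (s0, yyyy, UVVV$)
  read y, top U: go to s0, push ε → (s0, yyy, VVV$)
  read y, top V: go to s1, push ε → (s1, yy, VV$)
  read y, top V: go to s0, push YV → (s0, y, YVV$)
  read y, top Y: go to s0, push UV → (s0, ε, UVVV$)
All input consumed; state s0 ∈ F.

Accept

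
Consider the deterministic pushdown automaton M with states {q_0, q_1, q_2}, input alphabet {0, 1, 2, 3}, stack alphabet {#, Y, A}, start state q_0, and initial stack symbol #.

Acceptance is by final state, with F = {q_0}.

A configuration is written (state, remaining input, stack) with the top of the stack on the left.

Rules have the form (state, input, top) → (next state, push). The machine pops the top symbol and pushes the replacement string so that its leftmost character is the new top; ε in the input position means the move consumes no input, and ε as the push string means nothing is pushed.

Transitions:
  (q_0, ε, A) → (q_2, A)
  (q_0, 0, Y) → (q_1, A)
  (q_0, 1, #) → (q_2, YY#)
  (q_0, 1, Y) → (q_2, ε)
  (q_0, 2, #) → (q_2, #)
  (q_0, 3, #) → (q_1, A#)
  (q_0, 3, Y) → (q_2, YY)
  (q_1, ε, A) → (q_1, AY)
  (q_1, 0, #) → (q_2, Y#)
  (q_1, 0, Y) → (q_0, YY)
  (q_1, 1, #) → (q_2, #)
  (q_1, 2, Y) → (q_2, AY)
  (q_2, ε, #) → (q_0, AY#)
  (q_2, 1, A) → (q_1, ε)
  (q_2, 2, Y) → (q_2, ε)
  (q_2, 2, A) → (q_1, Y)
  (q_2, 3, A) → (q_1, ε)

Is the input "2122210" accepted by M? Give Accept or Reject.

Accept

(q_0, 2122210, #)
  read 2, top #: go to q_2, push # → (q_2, 122210, #)
  ε-move, top #: go to q_0, push AY# → (q_0, 122210, AY#)
  ε-move, top A: go to q_2, push A → (q_2, 122210, AY#)
  read 1, top A: go to q_1, push ε → (q_1, 22210, Y#)
  read 2, top Y: go to q_2, push AY → (q_2, 2210, AY#)
  read 2, top A: go to q_1, push Y → (q_1, 210, YY#)
  read 2, top Y: go to q_2, push AY → (q_2, 10, AYY#)
  read 1, top A: go to q_1, push ε → (q_1, 0, YY#)
  read 0, top Y: go to q_0, push YY → (q_0, ε, YYY#)
All input consumed; state q_0 ∈ F.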